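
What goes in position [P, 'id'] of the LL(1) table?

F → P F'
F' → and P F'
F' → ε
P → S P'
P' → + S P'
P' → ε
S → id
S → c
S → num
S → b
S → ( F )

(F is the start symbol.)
P → S P'

To find M[P, 'id'], we find productions for P where 'id' is in the predict set (PREDICT(N → α) = (FIRST(α) \ {ε}) ∪ (FOLLOW(N) if α ⇒* ε)).

Relevant sets:
  FIRST(S) = { '(', 'b', 'c', 'id', 'num' }

P → S P': PREDICT = { '(', 'b', 'c', 'id', 'num' }
  'id' is in predict set, so this production goes in M[P, 'id']

M[P, 'id'] = P → S P'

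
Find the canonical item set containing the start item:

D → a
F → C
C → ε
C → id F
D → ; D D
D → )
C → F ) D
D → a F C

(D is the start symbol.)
{ [D → . )], [D → . ; D D], [D → . a F C], [D → . a], [D' → . D] }

First, augment the grammar with D' → D
I₀ = CLOSURE({ [D' → . D] }):
  [D' → . D] has the dot before D: add [D → . a], [D → . ; D D], [D → . )], [D → . a F C]
No further items can be added.

I₀ = { [D → . )], [D → . ; D D], [D → . a F C], [D → . a], [D' → . D] }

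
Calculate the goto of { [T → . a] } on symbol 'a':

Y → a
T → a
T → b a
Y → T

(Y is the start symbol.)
GOTO(I, 'a') = CLOSURE({ [A → αX.β] : [A → α.Xβ] ∈ I, X = 'a' })

Items with dot before 'a', with the dot advanced:
  [T → . a] → [T → a .]
Closure adds nothing (no advanced item has the dot before a non-terminal).

GOTO = { [T → a .] }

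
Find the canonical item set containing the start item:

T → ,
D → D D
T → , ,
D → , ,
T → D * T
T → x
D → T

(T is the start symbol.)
{ [D → . , ,], [D → . D D], [D → . T], [T → . , ,], [T → . ,], [T → . D * T], [T → . x], [T' → . T] }

First, augment the grammar with T' → T
I₀ = CLOSURE({ [T' → . T] }):
  [T' → . T] has the dot before T: add [T → . ,], [T → . , ,], [T → . D * T], [T → . x]
  [T → . D * T] has the dot before D: add [D → . D D], [D → . , ,], [D → . T]
No further items can be added.

I₀ = { [D → . , ,], [D → . D D], [D → . T], [T → . , ,], [T → . ,], [T → . D * T], [T → . x], [T' → . T] }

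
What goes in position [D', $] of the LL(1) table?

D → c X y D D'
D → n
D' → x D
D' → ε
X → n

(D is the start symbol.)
To find M[D', $], we find productions for D' where $ is in the predict set (PREDICT(N → α) = (FIRST(α) \ {ε}) ∪ (FOLLOW(N) if α ⇒* ε)).

Relevant sets:
  FOLLOW(D') = { $, 'x' }

D' → x D: PREDICT = { 'x' }
D' → ε: PREDICT = { $, 'x' }
  $ is in predict set, so this production goes in M[D', $]

M[D', $] = D' → ε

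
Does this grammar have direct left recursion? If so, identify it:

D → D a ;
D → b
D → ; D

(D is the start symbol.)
D → D a ;: LEFT RECURSIVE (starts with D)
D → b: starts with b
D → ; D: starts with ';'

The grammar has direct left recursion on: D.

Answer: Yes, D is left-recursive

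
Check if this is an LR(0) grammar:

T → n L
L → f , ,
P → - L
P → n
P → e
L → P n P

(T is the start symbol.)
Yes, the grammar is LR(0)

Augment with T' → T and build the canonical LR(0) collection (I0 = CLOSURE({[T' → . T]}), then GOTO on every symbol after a dot until no new states appear). It has 14 states:
  I0: { [T → . n L], [T' → . T] }  — shift
  I1: { [T' → T .] }  — accept
  I2: { [L → . P n P], [L → . f , ,], [P → . - L], [P → . e], [P → . n], [T → n . L] }  — shift
  I3: { [L → . P n P], [L → . f , ,], [P → - . L], [P → . - L], [P → . e], [P → . n] }  — shift
  I4: { [T → n L .] }  — reduce
  I5: { [L → P . n P] }  — shift
  I6: { [P → e .] }  — reduce
  I7: { [L → f . , ,] }  — shift
  I8: { [P → n .] }  — reduce
  I9: { [L → f , . ,] }  — shift
  I10: { [L → f , , .] }  — reduce
  I11: { [L → P n . P], [P → . - L], [P → . e], [P → . n] }  — shift
  I12: { [L → P n P .] }  — reduce
  I13: { [P → - L .] }  — reduce

Every state is either a pure shift/goto state or contains exactly one complete item and nothing to shift — no conflicts. The grammar is LR(0).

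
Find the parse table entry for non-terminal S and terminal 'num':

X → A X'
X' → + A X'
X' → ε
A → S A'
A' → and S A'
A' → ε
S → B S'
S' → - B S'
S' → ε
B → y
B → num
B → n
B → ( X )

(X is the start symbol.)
To find M[S, 'num'], we find productions for S where 'num' is in the predict set (PREDICT(N → α) = (FIRST(α) \ {ε}) ∪ (FOLLOW(N) if α ⇒* ε)).

Relevant sets:
  FIRST(B) = { '(', 'n', 'num', 'y' }

S → B S': PREDICT = { '(', 'n', 'num', 'y' }
  'num' is in predict set, so this production goes in M[S, 'num']

M[S, 'num'] = S → B S'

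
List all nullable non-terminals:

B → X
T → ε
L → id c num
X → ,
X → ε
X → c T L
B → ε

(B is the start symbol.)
{ 'B', 'T', 'X' }

ε-productions: T → ε, X → ε, B → ε
So T, X, B are immediately nullable.
No further non-terminal can be added: every production for the remaining non-terminals contains a terminal or a non-nullable non-terminal.
Nullable = { 'B', 'T', 'X' }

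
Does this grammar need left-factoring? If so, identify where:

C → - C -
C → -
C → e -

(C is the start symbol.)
Yes, C has productions with common prefix '-'

Left-factoring is needed when two productions for the same non-terminal
share a common prefix on the right-hand side.

Productions for C:
  C → - C -
  C → -
  C → e -

Found common prefix '-' in productions for C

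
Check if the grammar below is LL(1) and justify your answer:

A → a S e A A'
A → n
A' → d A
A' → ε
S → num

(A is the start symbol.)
No. Predict set conflict for A': { 'd' }

A grammar is LL(1) if for each non-terminal N with multiple productions, the predict sets of those productions are pairwise disjoint, where PREDICT(N → α) = (FIRST(α) \ {ε}) ∪ (FOLLOW(N) if α ⇒* ε).

Relevant sets:
  FOLLOW(A') = { $, 'd' }

For A:
  PREDICT(A → a S e A A') = { 'a' }
  PREDICT(A → n) = { 'n' }
For A':
  PREDICT(A' → d A) = { 'd' }
  PREDICT(A' → ε) = { $, 'd' }
S has a single production, so nothing to check there.

Conflict found: Predict set conflict for A': { 'd' }
The grammar is NOT LL(1).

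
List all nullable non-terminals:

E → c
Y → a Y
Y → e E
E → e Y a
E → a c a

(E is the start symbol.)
A non-terminal is nullable if it can derive ε (the empty string): either it has an ε-production, or it has a production whose right-hand side consists entirely of nullable non-terminals.

There are no ε-productions, so no non-terminal can derive ε.
No non-terminals are nullable.

Answer: None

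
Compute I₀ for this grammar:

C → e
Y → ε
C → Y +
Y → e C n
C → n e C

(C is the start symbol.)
First, augment the grammar with C' → C
I₀ = CLOSURE({ [C' → . C] }):
  [C' → . C] has the dot before C: add [C → . e], [C → . Y +], [C → . n e C]
  [C → . Y +] has the dot before Y: add [Y → .], [Y → . e C n]
No further items can be added.

I₀ = { [C → . Y +], [C → . e], [C → . n e C], [C' → . C], [Y → . e C n], [Y → .] }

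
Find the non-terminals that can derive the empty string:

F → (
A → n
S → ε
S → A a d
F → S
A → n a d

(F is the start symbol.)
{ 'F', 'S' }

A non-terminal is nullable if it can derive ε (the empty string): either it has an ε-production, or it has a production whose right-hand side consists entirely of nullable non-terminals.

ε-productions: S → ε
So S is immediately nullable.
F → S: every symbol on the right is nullable, so F is nullable too.
No further non-terminal can be added: every production for the remaining non-terminals contains a terminal or a non-nullable non-terminal.
Nullable = { 'F', 'S' }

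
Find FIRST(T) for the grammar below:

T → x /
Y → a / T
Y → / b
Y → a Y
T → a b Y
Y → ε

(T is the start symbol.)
{ 'a', 'x' }

To compute FIRST(T), examine every production with T on the left-hand side, reading each right-hand side left to right until a non-nullable symbol is reached.

From T → x /:
  - x is a terminal: add 'x' and stop
From T → a b Y:
  - a is a terminal: add 'a' and stop

Collecting: FIRST(T) = { 'a', 'x' }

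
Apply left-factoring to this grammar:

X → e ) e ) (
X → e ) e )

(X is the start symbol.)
X → e ) e ) X'
X' → (
X' → ε

Left-factoring transforms A → αβ₁ | αβ₂ into A → αA' and A' → β₁ | β₂
(α is the longest common prefix among the alternatives). Repeat until
no nonterminal has two alternatives with a common prefix.

Round 1: X has alternatives sharing prefix 'e ) e )'. Introduce X': X → e ) e ) X'
  Add: X' → (
  Add: X' → ε

No remaining common prefixes — done.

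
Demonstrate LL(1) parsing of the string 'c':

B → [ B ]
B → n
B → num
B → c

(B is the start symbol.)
Stack is shown with the top on the left.

Stack  Input  Action
--------------------
B $    c $    output B → c
c $    c $    match 'c'
$      $      accept

The string is accepted.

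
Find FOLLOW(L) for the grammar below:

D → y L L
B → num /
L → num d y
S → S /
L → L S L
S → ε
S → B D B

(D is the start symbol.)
{ $, '/', 'num' }

To compute FOLLOW(L), find every occurrence of L on a right-hand side N → α L β: add FIRST(β) \ {ε}, and if β is empty or nullable also add FOLLOW(N). Iterate to a fixed point.

In D → y L L: L is followed by L, add FIRST(L) \ {ε} = { 'num' }
In D → y L L: L is at the end, add FOLLOW(D)
In L → L S L: L is followed by S L, add FIRST(S L) \ {ε} = { '/', 'num' }
In L → L S L: L is at the end; this adds FOLLOW(L) to itself — nothing new

The FOLLOW sets referred to above (computed the same way, to a fixed point):
  FOLLOW(D) = { $, 'num' }

Taking the union: FOLLOW(L) = { $, '/', 'num' }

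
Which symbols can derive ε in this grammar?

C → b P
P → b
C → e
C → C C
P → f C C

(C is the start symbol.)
None

A non-terminal is nullable if it can derive ε (the empty string): either it has an ε-production, or it has a production whose right-hand side consists entirely of nullable non-terminals.

There are no ε-productions, so no non-terminal can derive ε.
No non-terminals are nullable.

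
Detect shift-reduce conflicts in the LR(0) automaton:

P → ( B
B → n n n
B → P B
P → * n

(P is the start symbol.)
No shift-reduce conflicts

Augment with P' → P and build the canonical LR(0) collection (I0 = CLOSURE({[P' → . P]}), then GOTO on every symbol after a dot until no new states appear). It has 11 states:
  I0: { [P → . ( B], [P → . * n], [P' → . P] }  — shift
  I1: { [B → . P B], [B → . n n n], [P → ( . B], [P → . ( B], [P → . * n] }  — shift
  I2: { [P → * . n] }  — shift
  I3: { [P' → P .] }  — accept
  I4: { [P → * n .] }  — reduce
  I5: { [P → ( B .] }  — reduce
  I6: { [B → . P B], [B → . n n n], [B → P . B], [P → . ( B], [P → . * n] }  — shift
  I7: { [B → n . n n] }  — shift
  I8: { [B → n n . n] }  — shift
  I9: { [B → n n n .] }  — reduce
  I10: { [B → P B .] }  — reduce

No state contains both a complete item and a shift item.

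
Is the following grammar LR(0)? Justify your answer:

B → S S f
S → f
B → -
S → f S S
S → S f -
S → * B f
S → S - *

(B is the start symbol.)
Augment with B' → B and build the canonical LR(0) collection (I0 = CLOSURE({[B' → . B]}), then GOTO on every symbol after a dot until no new states appear). It has 17 states:
  I0: { [B → . -], [B → . S S f], [B' → . B], [S → . * B f], [S → . S - *], [S → . S f -], [S → . f S S], [S → . f] }  — shift
  I1: { [B → . -], [B → . S S f], [S → * . B f], [S → . * B f], [S → . S - *], [S → . S f -], [S → . f S S], [S → . f] }  — shift
  I2: { [B → - .] }  — reduce
  I3: { [B' → B .] }  — accept
  I4: { [B → S . S f], [S → . * B f], [S → . S - *], [S → . S f -], [S → . f S S], [S → . f], [S → S . - *], [S → S . f -] }  — shift
  I5: { [S → . * B f], [S → . S - *], [S → . S f -], [S → . f S S], [S → . f], [S → f . S S], [S → f .] }  — shift, reduce
  I6: { [S → . * B f], [S → . S - *], [S → . S f -], [S → . f S S], [S → . f], [S → S . - *], [S → S . f -], [S → f S . S] }  — shift
  I7: { [S → S - . *] }  — shift
  I8: { [S → S . - *], [S → S . f -], [S → f S S .] }  — shift, reduce
  I9: { [S → . * B f], [S → . S - *], [S → . S f -], [S → . f S S], [S → . f], [S → S f . -], [S → f . S S], [S → f .] }  — shift, reduce
  I10: { [S → S f - .] }  — reduce
  I11: { [S → S f . -] }  — shift
  I12: { [S → S - * .] }  — reduce
  I13: { [B → S S . f], [S → S . - *], [S → S . f -] }  — shift
  I14: { [B → S S f .], [S → S f . -] }  — shift, reduce
  I15: { [S → * B . f] }  — shift
  I16: { [S → * B f .] }  — reduce

Conflict in state I5:
  Shift-reduce conflict between [S → f .] and [S → . * B f]
So the grammar is NOT LR(0).

Answer: No. Shift-reduce conflict between [S → f .] and [S → . * B f]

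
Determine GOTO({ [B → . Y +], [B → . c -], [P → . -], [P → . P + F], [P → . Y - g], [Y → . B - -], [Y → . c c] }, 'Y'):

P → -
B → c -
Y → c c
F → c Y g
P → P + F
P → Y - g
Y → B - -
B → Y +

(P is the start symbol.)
GOTO(I, 'Y') = CLOSURE({ [A → αX.β] : [A → α.Xβ] ∈ I, X = 'Y' })

Items with dot before 'Y', with the dot advanced:
  [B → . Y +] → [B → Y . +]
  [P → . Y - g] → [P → Y . - g]
Closure adds nothing (no advanced item has the dot before a non-terminal).

GOTO = { [B → Y . +], [P → Y . - g] }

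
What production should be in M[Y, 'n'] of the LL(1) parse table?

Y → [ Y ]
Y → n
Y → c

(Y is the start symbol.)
Y → n

To find M[Y, 'n'], we find productions for Y where 'n' is in the predict set (PREDICT(N → α) = (FIRST(α) \ {ε}) ∪ (FOLLOW(N) if α ⇒* ε)).

Y → [ Y ]: PREDICT = { '[' }
Y → n: PREDICT = { 'n' }
  'n' is in predict set, so this production goes in M[Y, 'n']
Y → c: PREDICT = { 'c' }

M[Y, 'n'] = Y → n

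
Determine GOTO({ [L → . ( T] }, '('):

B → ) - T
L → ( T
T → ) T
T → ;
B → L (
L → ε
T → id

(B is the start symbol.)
GOTO(I, '(') = CLOSURE({ [A → αX.β] : [A → α.Xβ] ∈ I, X = '(' })

Items with dot before '(', with the dot advanced:
  [L → . ( T] → [L → ( . T]
Closure of the advanced items:
  [L → ( . T] has the dot before T: add [T → . ) T], [T → . ;], [T → . id]

GOTO = { [L → ( . T], [T → . ) T], [T → . ;], [T → . id] }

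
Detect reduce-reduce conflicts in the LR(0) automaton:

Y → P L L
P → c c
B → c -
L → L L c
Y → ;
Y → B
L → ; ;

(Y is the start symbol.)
No reduce-reduce conflicts

A reduce-reduce conflict occurs when an LR(0) state has two complete items [A → α .] and [B → β .] — both call for a reduction, and with no lookahead the parser cannot choose between them.

Augment with Y' → Y and build the canonical LR(0) collection (I0 = CLOSURE({[Y' → . Y]}), then GOTO on every symbol after a dot until no new states appear). It has 14 states:
  I0: { [B → . c -], [P → . c c], [Y → . ;], [Y → . B], [Y → . P L L], [Y' → . Y] }  — shift
  I1: { [Y → ; .] }  — reduce
  I2: { [Y → B .] }  — reduce
  I3: { [L → . ; ;], [L → . L L c], [Y → P . L L] }  — shift
  I4: { [Y' → Y .] }  — accept
  I5: { [B → c . -], [P → c . c] }  — shift
  I6: { [B → c - .] }  — reduce
  I7: { [P → c c .] }  — reduce
  I8: { [L → ; . ;] }  — shift
  I9: { [L → . ; ;], [L → . L L c], [L → L . L c], [Y → P L . L] }  — shift
  I10: { [L → . ; ;], [L → . L L c], [L → L . L c], [L → L L . c], [Y → P L L .] }  — shift, reduce
  I11: { [L → . ; ;], [L → . L L c], [L → L . L c], [L → L L . c] }  — shift
  I12: { [L → L L c .] }  — reduce
  I13: { [L → ; ; .] }  — reduce

No state contains more than one complete item.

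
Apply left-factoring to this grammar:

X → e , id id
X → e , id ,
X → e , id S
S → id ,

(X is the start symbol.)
Left-factoring transforms A → αβ₁ | αβ₂ into A → αA' and A' → β₁ | β₂
(α is the longest common prefix among the alternatives). Repeat until
no nonterminal has two alternatives with a common prefix.

Round 1: X has alternatives sharing prefix 'e , id'. Introduce X': X → e , id X'
  Add: X' → id
  Add: X' → ,
  Add: X' → S

No remaining common prefixes — done.

Resulting grammar:
X → e , id X'
X' → id
X' → ,
X' → S
S → id ,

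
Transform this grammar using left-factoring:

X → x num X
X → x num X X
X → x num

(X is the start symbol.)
X → x num X'
X' → X X''
X'' → ε
X'' → X
X' → ε

Left-factoring transforms A → αβ₁ | αβ₂ into A → αA' and A' → β₁ | β₂
(α is the longest common prefix among the alternatives). Repeat until
no nonterminal has two alternatives with a common prefix.

Round 1: X has alternatives sharing prefix 'x num'. Introduce X': X → x num X'
  Add: X' → X
  Add: X' → X X
  Add: X' → ε

Round 2: X' has alternatives sharing prefix 'X'. Introduce X'': X' → X X''
  Add: X'' → ε
  Add: X'' → X

No remaining common prefixes — done.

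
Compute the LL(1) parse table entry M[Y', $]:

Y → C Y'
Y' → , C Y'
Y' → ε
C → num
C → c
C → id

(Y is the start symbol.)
Y' → ε

To find M[Y', $], we find productions for Y' where $ is in the predict set (PREDICT(N → α) = (FIRST(α) \ {ε}) ∪ (FOLLOW(N) if α ⇒* ε)).

Relevant sets:
  FOLLOW(Y') = { $ }

Y' → , C Y': PREDICT = { ',' }
Y' → ε: PREDICT = { $ }
  $ is in predict set, so this production goes in M[Y', $]

M[Y', $] = Y' → ε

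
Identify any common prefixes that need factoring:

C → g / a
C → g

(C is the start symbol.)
Yes, C has productions with common prefix 'g'

Left-factoring is needed when two productions for the same non-terminal
share a common prefix on the right-hand side.

Productions for C:
  C → g / a
  C → g

Found common prefix 'g' in productions for C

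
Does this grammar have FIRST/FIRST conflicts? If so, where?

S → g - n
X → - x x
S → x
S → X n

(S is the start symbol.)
A FIRST/FIRST conflict occurs when two productions N → α and N → β for the same non-terminal have FIRST(α) ∩ FIRST(β) ≠ ∅ (with ε ∈ FIRST of a nullable right-hand side, so two nullable alternatives also conflict).

FIRST sets of the non-terminals at (or reachable through a nullable prefix from) the front of some alternative:
  FIRST(X) = { '-' }

Productions for S:
  S → g - n: FIRST = { 'g' }
  S → x: FIRST = { 'x' }
  S → X n: FIRST = { '-' }
X has only one production, so no FIRST/FIRST conflict is possible there.

All alternatives of each non-terminal have pairwise disjoint FIRST sets.

Answer: No FIRST/FIRST conflicts.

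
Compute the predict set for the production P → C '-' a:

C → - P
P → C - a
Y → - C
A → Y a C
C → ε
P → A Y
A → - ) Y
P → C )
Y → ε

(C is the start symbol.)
PREDICT(P → C '-' a) = (FIRST(RHS) \ {ε}) ∪ (FOLLOW(P) if ε ∈ FIRST(RHS), i.e. RHS ⇒* ε)
FIRST(C) = { '-', ε }
FIRST(C '-' a) = { '-' }
ε ∉ FIRST(C '-' a), so FOLLOW(P) is not added.
PREDICT(P → C '-' a) = { '-' }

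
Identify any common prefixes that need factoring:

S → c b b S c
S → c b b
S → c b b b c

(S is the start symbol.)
Yes, S has productions with common prefix 'c b b'

Left-factoring is needed when two productions for the same non-terminal
share a common prefix on the right-hand side.

Productions for S:
  S → c b b S c
  S → c b b
  S → c b b b c

Found common prefix 'c b b' in productions for S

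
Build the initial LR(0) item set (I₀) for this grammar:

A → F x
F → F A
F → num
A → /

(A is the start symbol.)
{ [A → . /], [A → . F x], [A' → . A], [F → . F A], [F → . num] }

First, augment the grammar with A' → A
I₀ = CLOSURE({ [A' → . A] }):
  [A' → . A] has the dot before A: add [A → . F x], [A → . /]
  [A → . F x] has the dot before F: add [F → . F A], [F → . num]
No further items can be added.

I₀ = { [A → . /], [A → . F x], [A' → . A], [F → . F A], [F → . num] }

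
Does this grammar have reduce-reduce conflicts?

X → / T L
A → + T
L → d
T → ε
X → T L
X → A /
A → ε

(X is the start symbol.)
Augment with X' → X and build the canonical LR(0) collection (I0 = CLOSURE({[X' → . X]}), then GOTO on every symbol after a dot until no new states appear). It has 12 states:
  I0: { [A → . + T], [A → .], [T → .], [X → . / T L], [X → . A /], [X → . T L], [X' → . X] }  — shift, 2 reduces
  I1: { [A → + . T], [T → .] }  — reduce
  I2: { [T → .], [X → / . T L] }  — reduce
  I3: { [X → A . /] }  — shift
  I4: { [L → . d], [X → T . L] }  — shift
  I5: { [X' → X .] }  — accept
  I6: { [X → T L .] }  — reduce
  I7: { [L → d .] }  — reduce
  I8: { [X → A / .] }  — reduce
  I9: { [L → . d], [X → / T . L] }  — shift
  I10: { [X → / T L .] }  — reduce
  I11: { [A → + T .] }  — reduce

I0 contains complete items [A → .], [T → .] — reduce-reduce conflict.

Answer: Yes — I0: [A → .] vs [T → .]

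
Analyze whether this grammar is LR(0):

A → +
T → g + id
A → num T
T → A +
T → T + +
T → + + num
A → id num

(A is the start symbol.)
Augment with A' → A and build the canonical LR(0) collection (I0 = CLOSURE({[A' → . A]}), then GOTO on every symbol after a dot until no new states appear). It has 17 states:
  I0: { [A → . +], [A → . id num], [A → . num T], [A' → . A] }  — shift
  I1: { [A → + .] }  — reduce
  I2: { [A' → A .] }  — accept
  I3: { [A → id . num] }  — shift
  I4: { [A → . +], [A → . id num], [A → . num T], [A → num . T], [T → . + + num], [T → . A +], [T → . T + +], [T → . g + id] }  — shift
  I5: { [A → + .], [T → + . + num] }  — shift, reduce
  I6: { [T → A . +] }  — shift
  I7: { [A → num T .], [T → T . + +] }  — shift, reduce
  I8: { [T → g . + id] }  — shift
  I9: { [T → g + . id] }  — shift
  I10: { [T → g + id .] }  — reduce
  I11: { [T → T + . +] }  — shift
  I12: { [T → T + + .] }  — reduce
  I13: { [T → A + .] }  — reduce
  I14: { [T → + + . num] }  — shift
  I15: { [T → + + num .] }  — reduce
  I16: { [A → id num .] }  — reduce

Conflict in state I5:
  Shift-reduce conflict between [A → + .] and [T → + . + num]
So the grammar is NOT LR(0).

Answer: No. Shift-reduce conflict between [A → + .] and [T → + . + num]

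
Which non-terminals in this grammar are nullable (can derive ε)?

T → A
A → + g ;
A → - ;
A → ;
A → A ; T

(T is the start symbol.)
None

There are no ε-productions, so no non-terminal can derive ε.
No non-terminals are nullable.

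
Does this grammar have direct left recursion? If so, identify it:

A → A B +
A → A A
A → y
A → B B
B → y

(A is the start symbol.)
Yes, A is left-recursive

A → A B +: LEFT RECURSIVE (starts with A)
A → A A: LEFT RECURSIVE (starts with A)
A → y: starts with y
A → B B: starts with B
B → y: starts with y

The grammar has direct left recursion on: A.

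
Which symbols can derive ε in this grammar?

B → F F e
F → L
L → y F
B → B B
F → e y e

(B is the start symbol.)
A non-terminal is nullable if it can derive ε (the empty string): either it has an ε-production, or it has a production whose right-hand side consists entirely of nullable non-terminals.

There are no ε-productions, so no non-terminal can derive ε.
No non-terminals are nullable.

Answer: None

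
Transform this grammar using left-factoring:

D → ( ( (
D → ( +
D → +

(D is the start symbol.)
Left-factoring transforms A → αβ₁ | αβ₂ into A → αA' and A' → β₁ | β₂
(α is the longest common prefix among the alternatives). Repeat until
no nonterminal has two alternatives with a common prefix.

Round 1: D has alternatives sharing prefix '('. Introduce D': D → ( D'
  Add: D' → ( (
  Add: D' → +

No remaining common prefixes — done.

Resulting grammar:
D → ( D'
D' → ( (
D' → +
D → +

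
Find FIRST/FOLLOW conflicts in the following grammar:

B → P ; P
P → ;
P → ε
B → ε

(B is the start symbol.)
Yes. P → ';' with FOLLOW(P) on { ';' }

Nullable non-terminals: B, P.
FIRST sets used below: FIRST(P) = { ';', ε }

B: nullable alternative(s) B → ε; FOLLOW(B) = { $ }
  B → P ; P: FIRST \ {ε} = { ';' } — disjoint from FOLLOW(B)
  B → ε: FIRST \ {ε} = { } — this is the only nullable alternative, skip

P: nullable alternative(s) P → ε; FOLLOW(P) = { $, ';' }
  P → ;: FIRST \ {ε} = { ';' } — overlaps FOLLOW(P) on { ';' }: CONFLICT
  P → ε: FIRST \ {ε} = { } — this is the only nullable alternative, skip

So the grammar has 1 FIRST/FOLLOW conflict (marked CONFLICT above).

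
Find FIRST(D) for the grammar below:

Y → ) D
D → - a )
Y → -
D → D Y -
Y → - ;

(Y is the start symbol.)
{ '-' }

To compute FIRST(D), examine every production with D on the left-hand side, reading each right-hand side left to right until a non-nullable symbol is reached.

From D → - a ):
  - '-' is a terminal: add '-' and stop
From D → D Y -:
  - D is the symbol being defined: contributes nothing new
    D is not nullable, so stop

Collecting: FIRST(D) = { '-' }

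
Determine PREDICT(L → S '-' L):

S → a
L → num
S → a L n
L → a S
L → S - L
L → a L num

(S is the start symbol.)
PREDICT(L → S '-' L) = (FIRST(RHS) \ {ε}) ∪ (FOLLOW(L) if ε ∈ FIRST(RHS), i.e. RHS ⇒* ε)
FIRST(S) = { 'a' }
FIRST(S '-' L) = { 'a' }
ε ∉ FIRST(S '-' L), so FOLLOW(L) is not added.
PREDICT(L → S '-' L) = { 'a' }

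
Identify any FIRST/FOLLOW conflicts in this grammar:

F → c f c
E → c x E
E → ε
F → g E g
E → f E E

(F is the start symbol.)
Yes. E → c x E with FOLLOW(E) on { 'c' }; E → f E E with FOLLOW(E) on { 'f' }

Nullable non-terminals: E.

E: nullable alternative(s) E → ε; FOLLOW(E) = { 'c', 'f', 'g' }
  E → c x E: FIRST \ {ε} = { 'c' } — overlaps FOLLOW(E) on { 'c' }: CONFLICT
  E → ε: FIRST \ {ε} = { } — this is the only nullable alternative, skip
  E → f E E: FIRST \ {ε} = { 'f' } — overlaps FOLLOW(E) on { 'f' }: CONFLICT

F has no nullable alternative, so no FIRST/FOLLOW check is needed there.

So the grammar has 2 FIRST/FOLLOW conflicts (marked CONFLICT above).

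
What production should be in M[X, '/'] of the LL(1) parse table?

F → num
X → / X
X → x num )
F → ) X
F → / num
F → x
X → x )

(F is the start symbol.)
X → / X

To find M[X, '/'], we find productions for X where '/' is in the predict set (PREDICT(N → α) = (FIRST(α) \ {ε}) ∪ (FOLLOW(N) if α ⇒* ε)).

X → / X: PREDICT = { '/' }
  '/' is in predict set, so this production goes in M[X, '/']
X → x num ): PREDICT = { 'x' }
X → x ): PREDICT = { 'x' }

M[X, '/'] = X → / X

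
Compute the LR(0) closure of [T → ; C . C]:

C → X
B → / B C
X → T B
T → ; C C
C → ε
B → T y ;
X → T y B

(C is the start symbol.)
{ [C → . X], [C → .], [T → . ; C C], [T → ; C . C], [X → . T B], [X → . T y B] }

To compute CLOSURE, for each item [A → α.Bβ] where B is a non-terminal, add [B → .γ] for all productions B → γ; repeat for the newly added items until nothing changes.

Start with: [T → ; C . C]
  [T → ; C . C] has the dot before C: add [C → . X], [C → .]
  [C → . X] has the dot before X: add [X → . T B], [X → . T y B]
  [X → . T B] has the dot before T: add [T → . ; C C]
No further items can be added.

CLOSURE = { [C → . X], [C → .], [T → . ; C C], [T → ; C . C], [X → . T B], [X → . T y B] }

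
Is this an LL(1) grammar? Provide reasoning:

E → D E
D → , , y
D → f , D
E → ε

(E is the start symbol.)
Yes, the grammar is LL(1).

Relevant sets:
  FIRST(D) = { ',', 'f' }
  FOLLOW(E) = { $ }

For E:
  PREDICT(E → D E) = { ',', 'f' }
  PREDICT(E → ε) = { $ }
For D:
  PREDICT(D → ',' ',' y) = { ',' }
  PREDICT(D → f ',' D) = { 'f' }

All predict sets are disjoint. The grammar IS LL(1).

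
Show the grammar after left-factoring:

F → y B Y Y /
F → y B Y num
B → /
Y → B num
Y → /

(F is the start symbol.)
Left-factoring transforms A → αβ₁ | αβ₂ into A → αA' and A' → β₁ | β₂
(α is the longest common prefix among the alternatives). Repeat until
no nonterminal has two alternatives with a common prefix.

Round 1: F has alternatives sharing prefix 'y B Y'. Introduce F': F → y B Y F'
  Add: F' → Y /
  Add: F' → num

No remaining common prefixes — done.

Resulting grammar:
F → y B Y F'
F' → Y /
F' → num
B → /
Y → B num
Y → /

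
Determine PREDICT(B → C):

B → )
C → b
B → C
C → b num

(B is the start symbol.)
PREDICT(B → C) = (FIRST(RHS) \ {ε}) ∪ (FOLLOW(B) if ε ∈ FIRST(RHS), i.e. RHS ⇒* ε)
FIRST(C) = { 'b' }
FIRST(C) = { 'b' }
ε ∉ FIRST(C), so FOLLOW(B) is not added.
PREDICT(B → C) = { 'b' }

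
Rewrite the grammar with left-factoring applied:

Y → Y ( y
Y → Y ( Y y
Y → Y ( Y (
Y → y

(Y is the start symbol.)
Y → Y ( Y'
Y' → y
Y' → Y Y''
Y'' → y
Y'' → (
Y → y

Left-factoring transforms A → αβ₁ | αβ₂ into A → αA' and A' → β₁ | β₂
(α is the longest common prefix among the alternatives). Repeat until
no nonterminal has two alternatives with a common prefix.

Round 1: Y has alternatives sharing prefix 'Y ('. Introduce Y': Y → Y ( Y'
  Add: Y' → y
  Add: Y' → Y y
  Add: Y' → Y (

Round 2: Y' has alternatives sharing prefix 'Y'. Introduce Y'': Y' → Y Y''
  Add: Y'' → y
  Add: Y'' → (

No remaining common prefixes — done.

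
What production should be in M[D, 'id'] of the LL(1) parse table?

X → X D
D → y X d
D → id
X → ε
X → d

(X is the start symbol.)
To find M[D, 'id'], we find productions for D where 'id' is in the predict set (PREDICT(N → α) = (FIRST(α) \ {ε}) ∪ (FOLLOW(N) if α ⇒* ε)).

D → y X d: PREDICT = { 'y' }
D → id: PREDICT = { 'id' }
  'id' is in predict set, so this production goes in M[D, 'id']

M[D, 'id'] = D → id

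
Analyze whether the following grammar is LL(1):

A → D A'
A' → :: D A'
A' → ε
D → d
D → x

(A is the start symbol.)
Yes, the grammar is LL(1).

A grammar is LL(1) if for each non-terminal N with multiple productions, the predict sets of those productions are pairwise disjoint, where PREDICT(N → α) = (FIRST(α) \ {ε}) ∪ (FOLLOW(N) if α ⇒* ε).

Relevant sets:
  FOLLOW(A') = { $ }

For A':
  PREDICT(A' → :: D A') = { '::' }
  PREDICT(A' → ε) = { $ }
For D:
  PREDICT(D → d) = { 'd' }
  PREDICT(D → x) = { 'x' }
A has a single production, so nothing to check there.

All predict sets are disjoint. The grammar IS LL(1).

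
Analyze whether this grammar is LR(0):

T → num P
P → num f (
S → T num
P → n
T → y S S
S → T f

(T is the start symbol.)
Yes, the grammar is LR(0)

Augment with T' → T and build the canonical LR(0) collection (I0 = CLOSURE({[T' → . T]}), then GOTO on every symbol after a dot until no new states appear). It has 14 states:
  I0: { [T → . num P], [T → . y S S], [T' → . T] }  — shift
  I1: { [T' → T .] }  — accept
  I2: { [P → . n], [P → . num f (], [T → num . P] }  — shift
  I3: { [S → . T f], [S → . T num], [T → . num P], [T → . y S S], [T → y . S S] }  — shift
  I4: { [S → . T f], [S → . T num], [T → . num P], [T → . y S S], [T → y S . S] }  — shift
  I5: { [S → T . f], [S → T . num] }  — shift
  I6: { [S → T f .] }  — reduce
  I7: { [S → T num .] }  — reduce
  I8: { [T → y S S .] }  — reduce
  I9: { [T → num P .] }  — reduce
  I10: { [P → n .] }  — reduce
  I11: { [P → num . f (] }  — shift
  I12: { [P → num f . (] }  — shift
  I13: { [P → num f ( .] }  — reduce

Every state is either a pure shift/goto state or contains exactly one complete item and nothing to shift — no conflicts. The grammar is LR(0).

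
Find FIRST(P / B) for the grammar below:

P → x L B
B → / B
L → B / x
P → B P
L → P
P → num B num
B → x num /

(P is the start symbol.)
FIRST sets of the non-terminals involved (from the grammar, by fixed-point iteration):
  FIRST(P) = { '/', 'num', 'x' }

To compute FIRST(P / B), process the symbols left to right:
Symbol P is a non-terminal. Add FIRST(P) \ {ε} = { '/', 'num', 'x' }
P is not nullable (ε ∉ FIRST(P)), so stop here.
FIRST(P / B) = { '/', 'num', 'x' }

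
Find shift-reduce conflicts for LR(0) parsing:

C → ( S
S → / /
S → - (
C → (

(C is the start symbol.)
Yes — I1: [C → ( .] vs [S → . - (]

Augment with C' → C and build the canonical LR(0) collection (I0 = CLOSURE({[C' → . C]}), then GOTO on every symbol after a dot until no new states appear). It has 8 states:
  I0: { [C → . ( S], [C → . (], [C' → . C] }  — shift
  I1: { [C → ( . S], [C → ( .], [S → . - (], [S → . / /] }  — shift, reduce
  I2: { [C' → C .] }  — accept
  I3: { [S → - . (] }  — shift
  I4: { [S → / . /] }  — shift
  I5: { [C → ( S .] }  — reduce
  I6: { [S → / / .] }  — reduce
  I7: { [S → - ( .] }  — reduce

I1 contains reduce item [C → ( .] and shift items [S → . - (], [S → . / /] — shift-reduce conflict.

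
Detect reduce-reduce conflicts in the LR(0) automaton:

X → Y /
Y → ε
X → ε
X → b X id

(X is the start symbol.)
Yes — I0: [X → .] vs [Y → .]; I3: [X → .] vs [Y → .]

A reduce-reduce conflict occurs when an LR(0) state has two complete items [A → α .] and [B → β .] — both call for a reduction, and with no lookahead the parser cannot choose between them.

Augment with X' → X and build the canonical LR(0) collection (I0 = CLOSURE({[X' → . X]}), then GOTO on every symbol after a dot until no new states appear). It has 7 states:
  I0: { [X → . Y /], [X → . b X id], [X → .], [X' → . X], [Y → .] }  — shift, 2 reduces
  I1: { [X' → X .] }  — accept
  I2: { [X → Y . /] }  — shift
  I3: { [X → . Y /], [X → . b X id], [X → .], [X → b . X id], [Y → .] }  — shift, 2 reduces
  I4: { [X → b X . id] }  — shift
  I5: { [X → b X id .] }  — reduce
  I6: { [X → Y / .] }  — reduce

I0 contains complete items [X → .], [Y → .] — reduce-reduce conflict.
I3 contains complete items [X → .], [Y → .] — reduce-reduce conflict.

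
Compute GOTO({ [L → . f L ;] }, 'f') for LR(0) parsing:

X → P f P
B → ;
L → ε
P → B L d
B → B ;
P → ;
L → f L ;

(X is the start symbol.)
{ [L → . f L ;], [L → .], [L → f . L ;] }

GOTO(I, 'f') = CLOSURE({ [A → αX.β] : [A → α.Xβ] ∈ I, X = 'f' })

Items with dot before 'f', with the dot advanced:
  [L → . f L ;] → [L → f . L ;]
Closure of the advanced items:
  [L → f . L ;] has the dot before L: add [L → .], [L → . f L ;]

GOTO = { [L → . f L ;], [L → .], [L → f . L ;] }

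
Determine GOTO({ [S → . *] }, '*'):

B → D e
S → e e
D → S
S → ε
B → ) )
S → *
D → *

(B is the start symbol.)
GOTO(I, '*') = CLOSURE({ [A → αX.β] : [A → α.Xβ] ∈ I, X = '*' })

Items with dot before '*', with the dot advanced:
  [S → . *] → [S → * .]
Closure adds nothing (no advanced item has the dot before a non-terminal).

GOTO = { [S → * .] }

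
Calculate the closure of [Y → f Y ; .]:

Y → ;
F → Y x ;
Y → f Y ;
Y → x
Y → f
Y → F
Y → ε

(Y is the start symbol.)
{ [Y → f Y ; .] }

To compute CLOSURE, for each item [A → α.Bβ] where B is a non-terminal, add [B → .γ] for all productions B → γ; repeat for the newly added items until nothing changes.

Start with: [Y → f Y ; .]
The dot is at the end, so nothing is added.

CLOSURE = { [Y → f Y ; .] }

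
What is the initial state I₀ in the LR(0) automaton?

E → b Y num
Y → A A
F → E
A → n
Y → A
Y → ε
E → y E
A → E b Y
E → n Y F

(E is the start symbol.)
{ [E → . b Y num], [E → . n Y F], [E → . y E], [E' → . E] }

First, augment the grammar with E' → E
I₀ = CLOSURE({ [E' → . E] }):
  [E' → . E] has the dot before E: add [E → . b Y num], [E → . y E], [E → . n Y F]
No further items can be added.

I₀ = { [E → . b Y num], [E → . n Y F], [E → . y E], [E' → . E] }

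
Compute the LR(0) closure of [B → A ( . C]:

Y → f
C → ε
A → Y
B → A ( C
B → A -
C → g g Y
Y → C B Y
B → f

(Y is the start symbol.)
Start with: [B → A ( . C]
  [B → A ( . C] has the dot before C: add [C → .], [C → . g g Y]
No further items can be added.

CLOSURE = { [B → A ( . C], [C → . g g Y], [C → .] }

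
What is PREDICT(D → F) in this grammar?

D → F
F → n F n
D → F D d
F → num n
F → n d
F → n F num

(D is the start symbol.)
{ 'n', 'num' }

PREDICT(D → F) = (FIRST(RHS) \ {ε}) ∪ (FOLLOW(D) if ε ∈ FIRST(RHS), i.e. RHS ⇒* ε)
FIRST(F) = { 'n', 'num' }
FIRST(F) = { 'n', 'num' }
ε ∉ FIRST(F), so FOLLOW(D) is not added.
PREDICT(D → F) = { 'n', 'num' }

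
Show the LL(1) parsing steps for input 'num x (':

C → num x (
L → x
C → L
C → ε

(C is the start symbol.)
LL(1) parsing maintains a stack (initially the start symbol over $) and the input. At each step: if the stack top is a terminal, match it against the current input token; if it is a non-terminal N, replace it with the RHS of M[N, lookahead] (the unique production whose predict set contains the lookahead).

Stack is shown with the top on the left.

Stack      Input      Action
----------------------------
C $        num x ( $  output C → num x (
num x ( $  num x ( $  match 'num'
x ( $      x ( $      match 'x'
( $        ( $        match '('
$          $          accept

The string is accepted.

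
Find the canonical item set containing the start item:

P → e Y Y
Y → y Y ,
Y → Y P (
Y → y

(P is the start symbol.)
First, augment the grammar with P' → P
I₀ = CLOSURE({ [P' → . P] }):
  [P' → . P] has the dot before P: add [P → . e Y Y]
No further items can be added.

I₀ = { [P → . e Y Y], [P' → . P] }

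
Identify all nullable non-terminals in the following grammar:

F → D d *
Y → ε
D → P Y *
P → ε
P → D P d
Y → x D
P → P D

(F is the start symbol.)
{ 'P', 'Y' }

A non-terminal is nullable if it can derive ε (the empty string): either it has an ε-production, or it has a production whose right-hand side consists entirely of nullable non-terminals.

ε-productions: Y → ε, P → ε
So Y, P are immediately nullable.
No further non-terminal can be added: every production for the remaining non-terminals contains a terminal or a non-nullable non-terminal.
Nullable = { 'P', 'Y' }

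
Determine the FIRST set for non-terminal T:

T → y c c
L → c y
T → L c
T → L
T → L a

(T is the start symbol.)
{ 'c', 'y' }

FIRST sets of the other non-terminals involved (by the same procedure, iterated to a fixed point):
  FIRST(L) = { 'c' }

From T → y c c:
  - y is a terminal: add 'y' and stop
From T → L c:
  - L is a non-terminal: add FIRST(L) \ {ε} = { 'c' }
    L is not nullable, so stop
From T → L:
  - L is a non-terminal: add FIRST(L) \ {ε} = { 'c' }
    L is not nullable, so stop
From T → L a:
  - L is a non-terminal: add FIRST(L) \ {ε} = { 'c' }
    L is not nullable, so stop

Collecting: FIRST(T) = { 'c', 'y' }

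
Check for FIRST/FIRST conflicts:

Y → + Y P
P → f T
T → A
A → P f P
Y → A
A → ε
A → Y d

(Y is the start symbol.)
FIRST sets of the non-terminals at (or reachable through a nullable prefix from) the front of some alternative:
  FIRST(A) = { '+', 'd', 'f', ε }
  FIRST(P) = { 'f' }
  FIRST(Y) = { '+', 'd', 'f', ε }

Productions for Y:
  Y → + Y P: FIRST = { '+' }
  Y → A: FIRST = { '+', 'd', 'f', ε }
Productions for A:
  A → P f P: FIRST = { 'f' }
  A → ε: FIRST = { ε }
  A → Y d: FIRST = { '+', 'd', 'f' }
P, T have only one production, so no FIRST/FIRST conflict is possible there.

Conflict for Y: Y → + Y P and Y → A
  Overlap: { '+' }
Conflict for A: A → P f P and A → Y d
  Overlap: { 'f' }

Answer: Yes. Y → '+' Y P / Y → A on { '+' }; A → P f P / A → Y d on { 'f' }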